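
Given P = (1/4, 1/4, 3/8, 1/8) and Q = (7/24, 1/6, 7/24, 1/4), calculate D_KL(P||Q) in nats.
0.0704 nats

KL divergence: D_KL(P||Q) = Σ p(x) log(p(x)/q(x))

Computing term by term:
  x=0: 1/4 × log_e[(1/4)/(7/24)] = 1/4 × -0.1542 = -0.0385
  x=1: 1/4 × log_e[(1/4)/(1/6)] = 1/4 × 0.4055 = 0.1014
  x=2: 3/8 × log_e[(3/8)/(7/24)] = 3/8 × 0.2513 = 0.0942
  x=3: 1/8 × log_e[(1/8)/(1/4)] = 1/8 × -0.6931 = -0.0866

D_KL(P||Q) = 0.0704 nats

Note: KL divergence is always non-negative and equals 0 iff P = Q.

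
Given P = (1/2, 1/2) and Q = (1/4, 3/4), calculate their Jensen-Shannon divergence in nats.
0.0338 nats

Jensen-Shannon divergence is:
JSD(P||Q) = 0.5 × D_KL(P||M) + 0.5 × D_KL(Q||M)
where M = 0.5 × (P + Q) is the mixture distribution.

M = 0.5 × (1/2, 1/2) + 0.5 × (1/4, 3/4) = (3/8, 5/8)

D_KL(P||M) = 0.0323 nats
D_KL(Q||M) = 0.0354 nats

JSD(P||Q) = 0.5 × 0.0323 + 0.5 × 0.0354 = 0.0338 nats

Unlike KL divergence, JSD is symmetric and bounded: 0 ≤ JSD ≤ log(2).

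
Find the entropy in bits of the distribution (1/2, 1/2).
1.0000 bits

Shannon entropy is H(X) = -Σ p(x) log p(x).

For P = (1/2, 1/2):
H = -1/2 × log_2(1/2) -1/2 × log_2(1/2)
H = 1.0000 bits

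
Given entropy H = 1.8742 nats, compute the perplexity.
6.5156

Perplexity is e^H (or exp(H) for natural log).

H = 1.8742 nats
Perplexity = e^1.8742 = 6.5156

Interpretation: The model's uncertainty is equivalent to choosing uniformly among 6.5 options.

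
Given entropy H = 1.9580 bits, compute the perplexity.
3.8852

Perplexity is 2^H (or exp(H) for natural log).

H = 1.9580 bits
Perplexity = 2^1.9580 = 3.8852

Interpretation: The model's uncertainty is equivalent to choosing uniformly among 3.9 options.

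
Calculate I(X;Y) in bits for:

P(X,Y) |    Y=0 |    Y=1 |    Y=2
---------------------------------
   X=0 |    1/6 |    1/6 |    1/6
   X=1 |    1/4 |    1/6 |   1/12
0.0325 bits

Mutual information: I(X;Y) = H(X) + H(Y) - H(X,Y)

Marginals:
P(X) = (1/2, 1/2), H(X) = 1.0000 bits
P(Y) = (5/12, 1/3, 1/4), H(Y) = 1.5546 bits

Joint entropy: H(X,Y) = 2.5221 bits

I(X;Y) = 1.0000 + 1.5546 - 2.5221 = 0.0325 bits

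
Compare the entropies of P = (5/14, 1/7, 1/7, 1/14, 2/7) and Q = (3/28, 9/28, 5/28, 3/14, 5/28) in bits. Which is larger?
Q

Computing entropies in bits:
H(P) = 2.1210
H(Q) = 2.2355

Distribution Q has higher entropy.

Intuition: The distribution closer to uniform (more spread out) has higher entropy.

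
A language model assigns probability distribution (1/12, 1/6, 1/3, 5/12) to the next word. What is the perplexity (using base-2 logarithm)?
3.4442

Perplexity is 2^H (or exp(H) for natural log).

First, H = -Σ p log p = 1.7842 bits
Perplexity = 2^1.7842 = 3.4442

Interpretation: The model's uncertainty is equivalent to choosing uniformly among 3.4 options.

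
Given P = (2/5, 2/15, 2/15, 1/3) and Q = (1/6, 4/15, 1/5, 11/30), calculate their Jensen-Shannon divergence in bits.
0.0575 bits

Jensen-Shannon divergence is:
JSD(P||Q) = 0.5 × D_KL(P||M) + 0.5 × D_KL(Q||M)
where M = 0.5 × (P + Q) is the mixture distribution.

M = 0.5 × (2/5, 2/15, 2/15, 1/3) + 0.5 × (1/6, 4/15, 1/5, 11/30) = (0.283333, 1/5, 1/6, 7/20)

D_KL(P||M) = 0.0546 bits
D_KL(Q||M) = 0.0603 bits

JSD(P||Q) = 0.5 × 0.0546 + 0.5 × 0.0603 = 0.0575 bits

Unlike KL divergence, JSD is symmetric and bounded: 0 ≤ JSD ≤ log(2).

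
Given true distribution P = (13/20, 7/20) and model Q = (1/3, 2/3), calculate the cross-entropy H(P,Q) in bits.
1.2350 bits

Cross-entropy: H(P,Q) = -Σ p(x) log q(x)

Alternatively: H(P,Q) = H(P) + D_KL(P||Q)
H(P) = 0.9341 bits
D_KL(P||Q) = 0.3009 bits

H(P,Q) = 0.9341 + 0.3009 = 1.2350 bits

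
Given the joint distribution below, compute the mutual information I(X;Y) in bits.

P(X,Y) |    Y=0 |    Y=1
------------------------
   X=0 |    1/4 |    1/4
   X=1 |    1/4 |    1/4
0.0000 bits

Mutual information: I(X;Y) = H(X) + H(Y) - H(X,Y)

Marginals:
P(X) = (1/2, 1/2), H(X) = 1.0000 bits
P(Y) = (1/2, 1/2), H(Y) = 1.0000 bits

Joint entropy: H(X,Y) = 2.0000 bits

I(X;Y) = 1.0000 + 1.0000 - 2.0000 = 0.0000 bits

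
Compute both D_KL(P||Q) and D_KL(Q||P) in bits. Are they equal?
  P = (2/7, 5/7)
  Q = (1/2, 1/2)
D_KL(P||Q) = 0.1369, D_KL(Q||P) = 0.1464

KL divergence is not symmetric: D_KL(P||Q) ≠ D_KL(Q||P) in general.

D_KL(P||Q) = 0.1369 bits
D_KL(Q||P) = 0.1464 bits

No, they are not equal!

This asymmetry is why KL divergence is not a true distance metric.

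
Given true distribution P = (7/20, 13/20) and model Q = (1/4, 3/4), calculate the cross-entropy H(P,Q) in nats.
0.6722 nats

Cross-entropy: H(P,Q) = -Σ p(x) log q(x)

Alternatively: H(P,Q) = H(P) + D_KL(P||Q)
H(P) = 0.6474 nats
D_KL(P||Q) = 0.0247 nats

H(P,Q) = 0.6474 + 0.0247 = 0.6722 nats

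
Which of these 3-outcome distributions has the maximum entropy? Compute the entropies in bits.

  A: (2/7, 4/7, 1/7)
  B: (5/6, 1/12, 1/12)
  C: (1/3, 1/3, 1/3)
C

For a discrete distribution over n outcomes, entropy is maximized by the uniform distribution.

Computing entropies:
H(A) = 1.3788 bits
H(B) = 0.8167 bits
H(C) = 1.5850 bits

The uniform distribution (where all probabilities equal 1/3) achieves the maximum entropy of log_2(3) = 1.5850 bits.

Distribution C has the highest entropy.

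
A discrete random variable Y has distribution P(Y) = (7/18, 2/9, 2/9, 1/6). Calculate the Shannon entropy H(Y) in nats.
1.3344 nats

Shannon entropy is H(X) = -Σ p(x) log p(x).

For P = (7/18, 2/9, 2/9, 1/6):
H = -7/18 × log_e(7/18) -2/9 × log_e(2/9) -2/9 × log_e(2/9) -1/6 × log_e(1/6)
H = 1.3344 nats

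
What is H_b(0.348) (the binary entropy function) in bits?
0.9323 bits

The binary entropy function is:
H(p) = -p log(p) - (1-p) log(1-p)

H(0.348) = -0.348 × log_2(0.348) - 0.652 × log_2(0.652)
H(0.348) = 0.9323 bits

Note: Binary entropy is maximized at p=0.5 (H=1 bit) and minimized at p=0 or p=1 (H=0).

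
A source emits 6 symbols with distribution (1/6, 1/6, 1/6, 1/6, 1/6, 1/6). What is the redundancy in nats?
0.0000 nats

Redundancy measures how far a source is from maximum entropy:
R = H_max - H(X)

Maximum entropy for 6 symbols: H_max = log_e(6) = 1.7918 nats
Actual entropy: H(X) = 1.7918 nats
Redundancy: R = 1.7918 - 1.7918 = 0.0000 nats

This redundancy represents potential for compression: the source could be compressed by 0.0000 nats per symbol.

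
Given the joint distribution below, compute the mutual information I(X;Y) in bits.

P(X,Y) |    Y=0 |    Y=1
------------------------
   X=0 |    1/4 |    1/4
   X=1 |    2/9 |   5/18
0.0022 bits

Mutual information: I(X;Y) = H(X) + H(Y) - H(X,Y)

Marginals:
P(X) = (1/2, 1/2), H(X) = 1.0000 bits
P(Y) = (17/36, 19/36), H(Y) = 0.9978 bits

Joint entropy: H(X,Y) = 1.9955 bits

I(X;Y) = 1.0000 + 0.9978 - 1.9955 = 0.0022 bits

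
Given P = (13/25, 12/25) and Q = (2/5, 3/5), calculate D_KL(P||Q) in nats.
0.0293 nats

KL divergence: D_KL(P||Q) = Σ p(x) log(p(x)/q(x))

Computing term by term:
  x=0: 13/25 × log_e[(13/25)/(2/5)] = 13/25 × 0.2624 = 0.1364
  x=1: 12/25 × log_e[(12/25)/(3/5)] = 12/25 × -0.2231 = -0.1071

D_KL(P||Q) = 0.0293 nats

Note: KL divergence is always non-negative and equals 0 iff P = Q.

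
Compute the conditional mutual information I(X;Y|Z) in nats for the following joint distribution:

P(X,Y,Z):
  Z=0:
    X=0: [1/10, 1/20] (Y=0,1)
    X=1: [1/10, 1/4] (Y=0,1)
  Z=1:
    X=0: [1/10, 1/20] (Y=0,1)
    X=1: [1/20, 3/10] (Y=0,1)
0.0980 nats

Conditional mutual information: I(X;Y|Z) = H(X|Z) + H(Y|Z) - H(X,Y|Z)

H(Z) = 0.6931
H(X,Z) = 1.3040 → H(X|Z) = 0.6109
H(Y,Z) = 1.3351 → H(Y|Z) = 0.6419
H(X,Y,Z) = 1.8479 → H(X,Y|Z) = 1.1548

I(X;Y|Z) = 0.6109 + 0.6419 - 1.1548 = 0.0980 nats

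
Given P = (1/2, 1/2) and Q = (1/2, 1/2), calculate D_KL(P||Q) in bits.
0.0000 bits

KL divergence: D_KL(P||Q) = Σ p(x) log(p(x)/q(x))

Computing term by term:
  x=0: 1/2 × log_2[(1/2)/(1/2)] = 1/2 × 0.0000 = 0.0000
  x=1: 1/2 × log_2[(1/2)/(1/2)] = 1/2 × 0.0000 = 0.0000

D_KL(P||Q) = 0.0000 bits

Note: KL divergence is always non-negative and equals 0 iff P = Q.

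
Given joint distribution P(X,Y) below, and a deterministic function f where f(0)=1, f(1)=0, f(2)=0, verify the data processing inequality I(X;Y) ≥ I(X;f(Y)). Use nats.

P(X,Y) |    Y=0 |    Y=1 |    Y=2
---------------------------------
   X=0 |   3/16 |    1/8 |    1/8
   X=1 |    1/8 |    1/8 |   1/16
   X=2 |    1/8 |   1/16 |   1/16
I(X;Y) = 0.0101, I(X;f(Y)) = 0.0029, inequality holds: 0.0101 ≥ 0.0029

Data Processing Inequality: For any Markov chain X → Y → Z, we have I(X;Y) ≥ I(X;Z).

Here Z = f(Y) is a deterministic function of Y, forming X → Y → Z.

Original I(X;Y) = 0.0101 nats

After applying f:
P(X,Z) where Z=f(Y):
- P(X,Z=0) = P(X,Y=1) + P(X,Y=2)
- P(X,Z=1) = P(X,Y=0)

I(X;Z) = I(X;f(Y)) = 0.0029 nats

Verification: 0.0101 ≥ 0.0029 ✓

Information cannot be created by processing; the function f can only lose information about X.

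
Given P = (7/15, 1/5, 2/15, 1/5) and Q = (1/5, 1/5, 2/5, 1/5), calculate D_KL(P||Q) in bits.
0.3591 bits

KL divergence: D_KL(P||Q) = Σ p(x) log(p(x)/q(x))

Computing term by term:
  x=0: 7/15 × log_2[(7/15)/(1/5)] = 7/15 × 1.2224 = 0.5704
  x=1: 1/5 × log_2[(1/5)/(1/5)] = 1/5 × 0.0000 = 0.0000
  x=2: 2/15 × log_2[(2/15)/(2/5)] = 2/15 × -1.5850 = -0.2113
  x=3: 1/5 × log_2[(1/5)/(1/5)] = 1/5 × 0.0000 = 0.0000

D_KL(P||Q) = 0.3591 bits

Note: KL divergence is always non-negative and equals 0 iff P = Q.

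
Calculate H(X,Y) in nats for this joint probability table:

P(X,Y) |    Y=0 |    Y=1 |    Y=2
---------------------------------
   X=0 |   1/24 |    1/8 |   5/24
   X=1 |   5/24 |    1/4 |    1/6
1.6911 nats

Joint entropy is H(X,Y) = -Σ_{x,y} p(x,y) log p(x,y).

Summing over all non-zero entries:
H(X,Y) = -[1/24·log_e(1/24) + 1/8·log_e(1/8) + 5/24·log_e(5/24) + 5/24·log_e(5/24) + 1/4·log_e(1/4) + 1/6·log_e(1/6)]
H(X,Y) = 1.6911 nats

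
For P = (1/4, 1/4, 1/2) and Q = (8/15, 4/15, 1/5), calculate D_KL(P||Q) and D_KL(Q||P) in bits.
D_KL(P||Q) = 0.3644, D_KL(Q||P) = 0.3434

KL divergence is not symmetric: D_KL(P||Q) ≠ D_KL(Q||P) in general.

D_KL(P||Q) = 0.3644 bits
D_KL(Q||P) = 0.3434 bits

No, they are not equal!

This asymmetry is why KL divergence is not a true distance metric.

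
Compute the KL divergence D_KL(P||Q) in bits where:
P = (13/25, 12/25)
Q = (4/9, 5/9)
0.0166 bits

KL divergence: D_KL(P||Q) = Σ p(x) log(p(x)/q(x))

Computing term by term:
  x=0: 13/25 × log_2[(13/25)/(4/9)] = 13/25 × 0.2265 = 0.1178
  x=1: 12/25 × log_2[(12/25)/(5/9)] = 12/25 × -0.2109 = -0.1012

D_KL(P||Q) = 0.0166 bits

Note: KL divergence is always non-negative and equals 0 iff P = Q.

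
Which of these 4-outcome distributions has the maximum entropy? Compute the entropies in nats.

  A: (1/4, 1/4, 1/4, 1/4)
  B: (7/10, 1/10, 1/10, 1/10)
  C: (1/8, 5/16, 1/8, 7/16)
A

For a discrete distribution over n outcomes, entropy is maximized by the uniform distribution.

Computing entropies:
H(A) = 1.3863 nats
H(B) = 0.9404 nats
H(C) = 1.2450 nats

The uniform distribution (where all probabilities equal 1/4) achieves the maximum entropy of log_e(4) = 1.3863 nats.

Distribution A has the highest entropy.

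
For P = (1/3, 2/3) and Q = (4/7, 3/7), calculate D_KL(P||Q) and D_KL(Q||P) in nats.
D_KL(P||Q) = 0.1149, D_KL(Q||P) = 0.1186

KL divergence is not symmetric: D_KL(P||Q) ≠ D_KL(Q||P) in general.

D_KL(P||Q) = 0.1149 nats
D_KL(Q||P) = 0.1186 nats

No, they are not equal!

This asymmetry is why KL divergence is not a true distance metric.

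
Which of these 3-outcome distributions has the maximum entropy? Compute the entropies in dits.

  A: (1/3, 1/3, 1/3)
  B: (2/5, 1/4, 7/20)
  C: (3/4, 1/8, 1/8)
A

For a discrete distribution over n outcomes, entropy is maximized by the uniform distribution.

Computing entropies:
H(A) = 0.4771 dits
H(B) = 0.4693 dits
H(C) = 0.3195 dits

The uniform distribution (where all probabilities equal 1/3) achieves the maximum entropy of log_10(3) = 0.4771 dits.

Distribution A has the highest entropy.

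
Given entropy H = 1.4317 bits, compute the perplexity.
2.6976

Perplexity is 2^H (or exp(H) for natural log).

H = 1.4317 bits
Perplexity = 2^1.4317 = 2.6976

Interpretation: The model's uncertainty is equivalent to choosing uniformly among 2.7 options.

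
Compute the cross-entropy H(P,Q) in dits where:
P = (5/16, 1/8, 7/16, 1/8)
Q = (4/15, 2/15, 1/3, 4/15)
0.5693 dits

Cross-entropy: H(P,Q) = -Σ p(x) log q(x)

Alternatively: H(P,Q) = H(P) + D_KL(P||Q)
H(P) = 0.5407 dits
D_KL(P||Q) = 0.0286 dits

H(P,Q) = 0.5407 + 0.0286 = 0.5693 dits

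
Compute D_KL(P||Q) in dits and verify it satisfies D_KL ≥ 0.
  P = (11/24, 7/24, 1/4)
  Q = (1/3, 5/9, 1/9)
0.0698 dits

KL divergence satisfies the Gibbs inequality: D_KL(P||Q) ≥ 0 for all distributions P, Q.

D_KL(P||Q) = Σ p(x) log(p(x)/q(x))
Term by term:
  x=0: 11/24 × log_10[(11/24)/(1/3)] = 0.0634
  x=1: 7/24 × log_10[(7/24)/(5/9)] = -0.0816
  x=2: 1/4 × log_10[(1/4)/(1/9)] = 0.0880
D_KL(P||Q) = 0.0698 dits

D_KL(P||Q) = 0.0698 ≥ 0 ✓

This non-negativity is a fundamental property: relative entropy cannot be negative because it measures how different Q is from P.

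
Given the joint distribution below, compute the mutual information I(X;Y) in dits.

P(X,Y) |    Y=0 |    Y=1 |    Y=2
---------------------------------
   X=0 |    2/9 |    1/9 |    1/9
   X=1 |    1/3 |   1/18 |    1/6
0.0087 dits

Mutual information: I(X;Y) = H(X) + H(Y) - H(X,Y)

Marginals:
P(X) = (4/9, 5/9), H(X) = 0.2983 dits
P(Y) = (5/9, 1/6, 5/18), H(Y) = 0.4260 dits

Joint entropy: H(X,Y) = 0.7157 dits

I(X;Y) = 0.2983 + 0.4260 - 0.7157 = 0.0087 dits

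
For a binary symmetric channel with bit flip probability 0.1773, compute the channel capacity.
0.3259 bits

For a binary symmetric channel (BSC) with error probability p:
Capacity C = 1 - H(p) bits per symbol

where H(p) = -p log₂(p) - (1-p) log₂(1-p) is the binary entropy function.

H(0.1773) = 0.6741 bits
C = 1 - 0.6741 = 0.3259 bits per symbol

This means we can reliably transmit up to 0.3259 bits of information per channel use.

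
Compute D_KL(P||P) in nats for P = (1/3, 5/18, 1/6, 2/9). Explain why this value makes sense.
0.0000 nats

KL divergence satisfies the Gibbs inequality: D_KL(P||Q) ≥ 0 for all distributions P, Q.

D_KL(P||Q) = Σ p(x) log(p(x)/q(x))
Each term is p(x) × log_e(p(x)/p(x)) = p(x) × log_e(1) = 0, so the sum is 0.
D_KL(P||Q) = 0.0000 nats

When P = Q, the KL divergence is exactly 0, as there is no 'divergence' between identical distributions.

This non-negativity is a fundamental property: relative entropy cannot be negative because it measures how different Q is from P.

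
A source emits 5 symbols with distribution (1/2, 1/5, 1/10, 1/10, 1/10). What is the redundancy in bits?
0.3610 bits

Redundancy measures how far a source is from maximum entropy:
R = H_max - H(X)

Maximum entropy for 5 symbols: H_max = log_2(5) = 2.3219 bits
Actual entropy: H(X) = 1.9610 bits
Redundancy: R = 2.3219 - 1.9610 = 0.3610 bits

This redundancy represents potential for compression: the source could be compressed by 0.3610 bits per symbol.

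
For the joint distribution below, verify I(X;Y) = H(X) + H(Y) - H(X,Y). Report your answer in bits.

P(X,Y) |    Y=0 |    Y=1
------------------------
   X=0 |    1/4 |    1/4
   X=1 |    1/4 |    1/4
I(X;Y) = 0.0000 bits

Mutual information has multiple equivalent forms:
- I(X;Y) = H(X) - H(X|Y)
- I(X;Y) = H(Y) - H(Y|X)
- I(X;Y) = H(X) + H(Y) - H(X,Y)

Computing all quantities:
H(X) = 1.0000, H(Y) = 1.0000, H(X,Y) = 2.0000
H(X|Y) = 1.0000, H(Y|X) = 1.0000

Verification:
H(X) - H(X|Y) = 1.0000 - 1.0000 = 0.0000
H(Y) - H(Y|X) = 1.0000 - 1.0000 = 0.0000
H(X) + H(Y) - H(X,Y) = 1.0000 + 1.0000 - 2.0000 = 0.0000

All forms give I(X;Y) = 0.0000 bits. ✓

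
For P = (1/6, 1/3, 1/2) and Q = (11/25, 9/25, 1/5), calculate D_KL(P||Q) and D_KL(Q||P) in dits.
D_KL(P||Q) = 0.1176, D_KL(Q||P) = 0.1180

KL divergence is not symmetric: D_KL(P||Q) ≠ D_KL(Q||P) in general.

D_KL(P||Q) = 0.1176 dits
D_KL(Q||P) = 0.1180 dits

No, they are not equal!

This asymmetry is why KL divergence is not a true distance metric.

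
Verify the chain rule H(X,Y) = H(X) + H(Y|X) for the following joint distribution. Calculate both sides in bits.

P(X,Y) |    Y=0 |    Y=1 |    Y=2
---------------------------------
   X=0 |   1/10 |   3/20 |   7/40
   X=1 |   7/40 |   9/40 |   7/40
H(X,Y) = 2.5471, H(X) = 0.9837, H(Y|X) = 1.5634 (all in bits)

Chain rule: H(X,Y) = H(X) + H(Y|X)

Left side — joint entropy directly:
H(X,Y) = -Σ p(x,y) log p(x,y) = 2.5471 bits

Right side — compute H(Y|X) from the conditional distributions:
P(X) = (17/40, 23/40), so H(X) = 0.9837 bits
H(Y|X) = Σ_x P(X=x) · H(Y|X=x):
  P(Y|X=0) = (4/17, 6/17, 7/17), H(Y|X=0) = 1.5486, weight P(X=0) = 17/40
  P(Y|X=1) = (7/23, 9/23, 7/23), H(Y|X=1) = 1.5743, weight P(X=1) = 23/40
H(Y|X) = 1.5634 bits

H(X) + H(Y|X) = 0.9837 + 1.5634 = 2.5471 bits

Both sides equal 2.5471 bits. ✓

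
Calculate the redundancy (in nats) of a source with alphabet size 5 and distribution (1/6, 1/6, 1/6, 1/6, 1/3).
0.0487 nats

Redundancy measures how far a source is from maximum entropy:
R = H_max - H(X)

Maximum entropy for 5 symbols: H_max = log_e(5) = 1.6094 nats
Actual entropy: H(X) = 1.5607 nats
Redundancy: R = 1.6094 - 1.5607 = 0.0487 nats

This redundancy represents potential for compression: the source could be compressed by 0.0487 nats per symbol.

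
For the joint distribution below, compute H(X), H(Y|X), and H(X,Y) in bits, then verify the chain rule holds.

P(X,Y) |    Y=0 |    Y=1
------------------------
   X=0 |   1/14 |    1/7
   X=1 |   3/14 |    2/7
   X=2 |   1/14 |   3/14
H(X,Y) = 2.4138, H(X) = 1.4926, H(Y|X) = 0.9212 (all in bits)

Chain rule: H(X,Y) = H(X) + H(Y|X)

Left side — joint entropy directly:
H(X,Y) = -Σ p(x,y) log p(x,y) = 2.4138 bits

Right side — compute H(Y|X) from the conditional distributions:
P(X) = (3/14, 1/2, 2/7), so H(X) = 1.4926 bits
H(Y|X) = Σ_x P(X=x) · H(Y|X=x):
  P(Y|X=0) = (1/3, 2/3), H(Y|X=0) = 0.9183, weight P(X=0) = 3/14
  P(Y|X=1) = (3/7, 4/7), H(Y|X=1) = 0.9852, weight P(X=1) = 1/2
  P(Y|X=2) = (1/4, 3/4), H(Y|X=2) = 0.8113, weight P(X=2) = 2/7
H(Y|X) = 0.9212 bits

H(X) + H(Y|X) = 1.4926 + 0.9212 = 2.4138 bits

Both sides equal 2.4138 bits. ✓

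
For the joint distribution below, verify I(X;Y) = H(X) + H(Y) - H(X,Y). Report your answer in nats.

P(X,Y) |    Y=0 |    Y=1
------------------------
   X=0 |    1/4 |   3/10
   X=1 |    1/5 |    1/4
I(X;Y) = 0.0001 nats

Mutual information has multiple equivalent forms:
- I(X;Y) = H(X) - H(X|Y)
- I(X;Y) = H(Y) - H(Y|X)
- I(X;Y) = H(X) + H(Y) - H(X,Y)

Computing all quantities:
H(X) = 0.6881, H(Y) = 0.6881, H(X,Y) = 1.3762
H(X|Y) = 0.6881, H(Y|X) = 0.6881

Verification:
H(X) - H(X|Y) = 0.6881 - 0.6881 = 0.0001
H(Y) - H(Y|X) = 0.6881 - 0.6881 = 0.0001
H(X) + H(Y) - H(X,Y) = 0.6881 + 0.6881 - 1.3762 = 0.0001

All forms give I(X;Y) = 0.0001 nats. ✓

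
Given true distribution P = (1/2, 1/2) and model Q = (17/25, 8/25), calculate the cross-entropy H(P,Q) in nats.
0.7625 nats

Cross-entropy: H(P,Q) = -Σ p(x) log q(x)

Alternatively: H(P,Q) = H(P) + D_KL(P||Q)
H(P) = 0.6931 nats
D_KL(P||Q) = 0.0694 nats

H(P,Q) = 0.6931 + 0.0694 = 0.7625 nats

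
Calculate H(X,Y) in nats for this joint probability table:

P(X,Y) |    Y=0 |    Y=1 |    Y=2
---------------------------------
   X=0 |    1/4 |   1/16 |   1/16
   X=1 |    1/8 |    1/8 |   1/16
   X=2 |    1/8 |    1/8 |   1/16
2.0794 nats

Joint entropy is H(X,Y) = -Σ_{x,y} p(x,y) log p(x,y).

Summing over all non-zero entries:
H(X,Y) = -[1/4·log_e(1/4) + 1/16·log_e(1/16) + 1/16·log_e(1/16) + 1/8·log_e(1/8) + 1/8·log_e(1/8) + 1/16·log_e(1/16) + 1/8·log_e(1/8) + 1/8·log_e(1/8) + 1/16·log_e(1/16)]
H(X,Y) = 2.0794 nats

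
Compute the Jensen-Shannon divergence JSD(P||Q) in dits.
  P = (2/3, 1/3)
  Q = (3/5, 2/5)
0.0010 dits

Jensen-Shannon divergence is:
JSD(P||Q) = 0.5 × D_KL(P||M) + 0.5 × D_KL(Q||M)
where M = 0.5 × (P + Q) is the mixture distribution.

M = 0.5 × (2/3, 1/3) + 0.5 × (3/5, 2/5) = (19/30, 11/30)

D_KL(P||M) = 0.0011 dits
D_KL(Q||M) = 0.0010 dits

JSD(P||Q) = 0.5 × 0.0011 + 0.5 × 0.0010 = 0.0010 dits

Unlike KL divergence, JSD is symmetric and bounded: 0 ≤ JSD ≤ log(2).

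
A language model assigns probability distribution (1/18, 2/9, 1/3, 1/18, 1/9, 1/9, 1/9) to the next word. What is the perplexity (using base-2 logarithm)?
5.7777

Perplexity is 2^H (or exp(H) for natural log).

First, H = -Σ p log p = 2.5305 bits
Perplexity = 2^2.5305 = 5.7777

Interpretation: The model's uncertainty is equivalent to choosing uniformly among 5.8 options.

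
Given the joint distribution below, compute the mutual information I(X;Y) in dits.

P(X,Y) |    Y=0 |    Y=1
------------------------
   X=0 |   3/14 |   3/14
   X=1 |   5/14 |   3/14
0.0034 dits

Mutual information: I(X;Y) = H(X) + H(Y) - H(X,Y)

Marginals:
P(X) = (3/7, 4/7), H(X) = 0.2966 dits
P(Y) = (4/7, 3/7), H(Y) = 0.2966 dits

Joint entropy: H(X,Y) = 0.5898 dits

I(X;Y) = 0.2966 + 0.2966 - 0.5898 = 0.0034 dits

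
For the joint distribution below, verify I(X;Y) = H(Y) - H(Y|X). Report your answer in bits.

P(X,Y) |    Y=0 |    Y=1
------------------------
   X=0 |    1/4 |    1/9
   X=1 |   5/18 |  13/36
I(X;Y) = 0.0452 bits

Mutual information has multiple equivalent forms:
- I(X;Y) = H(X) - H(X|Y)
- I(X;Y) = H(Y) - H(Y|X)
- I(X;Y) = H(X) + H(Y) - H(X,Y)

Computing all quantities:
H(X) = 0.9436, H(Y) = 0.9978, H(X,Y) = 1.8962
H(X|Y) = 0.8984, H(Y|X) = 0.9526

Verification:
H(X) - H(X|Y) = 0.9436 - 0.8984 = 0.0452
H(Y) - H(Y|X) = 0.9978 - 0.9526 = 0.0452
H(X) + H(Y) - H(X,Y) = 0.9436 + 0.9978 - 1.8962 = 0.0452

All forms give I(X;Y) = 0.0452 bits. ✓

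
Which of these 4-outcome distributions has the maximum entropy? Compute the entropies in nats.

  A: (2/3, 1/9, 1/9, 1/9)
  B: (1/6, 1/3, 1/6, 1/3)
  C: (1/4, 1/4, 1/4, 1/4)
C

For a discrete distribution over n outcomes, entropy is maximized by the uniform distribution.

Computing entropies:
H(A) = 1.0027 nats
H(B) = 1.3297 nats
H(C) = 1.3863 nats

The uniform distribution (where all probabilities equal 1/4) achieves the maximum entropy of log_e(4) = 1.3863 nats.

Distribution C has the highest entropy.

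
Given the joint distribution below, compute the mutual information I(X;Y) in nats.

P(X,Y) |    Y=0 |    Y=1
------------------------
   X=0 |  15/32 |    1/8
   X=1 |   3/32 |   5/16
0.1603 nats

Mutual information: I(X;Y) = H(X) + H(Y) - H(X,Y)

Marginals:
P(X) = (19/32, 13/32), H(X) = 0.6755 nats
P(Y) = (9/16, 7/16), H(Y) = 0.6853 nats

Joint entropy: H(X,Y) = 1.2005 nats

I(X;Y) = 0.6755 + 0.6853 - 1.2005 = 0.1603 nats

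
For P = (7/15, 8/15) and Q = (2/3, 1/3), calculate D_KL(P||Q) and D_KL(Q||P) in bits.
D_KL(P||Q) = 0.1215, D_KL(Q||P) = 0.1170

KL divergence is not symmetric: D_KL(P||Q) ≠ D_KL(Q||P) in general.

D_KL(P||Q) = 0.1215 bits
D_KL(Q||P) = 0.1170 bits

No, they are not equal!

This asymmetry is why KL divergence is not a true distance metric.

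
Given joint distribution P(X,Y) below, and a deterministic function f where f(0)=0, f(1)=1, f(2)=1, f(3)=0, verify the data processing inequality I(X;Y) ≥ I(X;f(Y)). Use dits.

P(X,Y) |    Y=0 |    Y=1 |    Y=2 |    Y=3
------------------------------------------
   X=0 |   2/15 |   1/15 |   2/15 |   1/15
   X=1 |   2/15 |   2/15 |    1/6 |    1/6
I(X;Y) = 0.0066, I(X;f(Y)) = 0.0000, inequality holds: 0.0066 ≥ 0.0000

Data Processing Inequality: For any Markov chain X → Y → Z, we have I(X;Y) ≥ I(X;Z).

Here Z = f(Y) is a deterministic function of Y, forming X → Y → Z.

Original I(X;Y) = 0.0066 dits

After applying f:
P(X,Z) where Z=f(Y):
- P(X,Z=0) = P(X,Y=0) + P(X,Y=3)
- P(X,Z=1) = P(X,Y=1) + P(X,Y=2)

I(X;Z) = I(X;f(Y)) = 0.0000 dits

Verification: 0.0066 ≥ 0.0000 ✓

Information cannot be created by processing; the function f can only lose information about X.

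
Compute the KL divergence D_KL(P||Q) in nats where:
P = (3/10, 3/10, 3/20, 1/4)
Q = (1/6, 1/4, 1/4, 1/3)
0.0825 nats

KL divergence: D_KL(P||Q) = Σ p(x) log(p(x)/q(x))

Computing term by term:
  x=0: 3/10 × log_e[(3/10)/(1/6)] = 3/10 × 0.5878 = 0.1763
  x=1: 3/10 × log_e[(3/10)/(1/4)] = 3/10 × 0.1823 = 0.0547
  x=2: 3/20 × log_e[(3/20)/(1/4)] = 3/20 × -0.5108 = -0.0766
  x=3: 1/4 × log_e[(1/4)/(1/3)] = 1/4 × -0.2877 = -0.0719

D_KL(P||Q) = 0.0825 nats

Note: KL divergence is always non-negative and equals 0 iff P = Q.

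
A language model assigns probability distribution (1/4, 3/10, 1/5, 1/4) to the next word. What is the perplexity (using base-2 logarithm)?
3.9599

Perplexity is 2^H (or exp(H) for natural log).

First, H = -Σ p log p = 1.9855 bits
Perplexity = 2^1.9855 = 3.9599

Interpretation: The model's uncertainty is equivalent to choosing uniformly among 4.0 options.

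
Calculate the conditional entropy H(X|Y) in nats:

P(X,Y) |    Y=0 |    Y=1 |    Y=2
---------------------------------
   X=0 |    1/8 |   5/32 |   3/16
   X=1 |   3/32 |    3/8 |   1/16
0.6118 nats

Using the chain rule: H(X|Y) = H(X,Y) - H(Y)

First, compute H(X,Y) = 1.6269 nats

Marginal P(Y) = (7/32, 17/32, 1/4)
H(Y) = 1.0151 nats

H(X|Y) = H(X,Y) - H(Y) = 1.6269 - 1.0151 = 0.6118 nats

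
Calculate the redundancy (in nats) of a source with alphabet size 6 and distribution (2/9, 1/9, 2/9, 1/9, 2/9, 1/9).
0.0566 nats

Redundancy measures how far a source is from maximum entropy:
R = H_max - H(X)

Maximum entropy for 6 symbols: H_max = log_e(6) = 1.7918 nats
Actual entropy: H(X) = 1.7351 nats
Redundancy: R = 1.7918 - 1.7351 = 0.0566 nats

This redundancy represents potential for compression: the source could be compressed by 0.0566 nats per symbol.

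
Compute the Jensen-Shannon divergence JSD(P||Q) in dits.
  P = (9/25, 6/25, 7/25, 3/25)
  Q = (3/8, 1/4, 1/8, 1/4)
0.0117 dits

Jensen-Shannon divergence is:
JSD(P||Q) = 0.5 × D_KL(P||M) + 0.5 × D_KL(Q||M)
where M = 0.5 × (P + Q) is the mixture distribution.

M = 0.5 × (9/25, 6/25, 7/25, 3/25) + 0.5 × (3/8, 1/4, 1/8, 1/4) = (0.3675, 0.245, 0.2025, 0.185)

D_KL(P||M) = 0.0115 dits
D_KL(Q||M) = 0.0120 dits

JSD(P||Q) = 0.5 × 0.0115 + 0.5 × 0.0120 = 0.0117 dits

Unlike KL divergence, JSD is symmetric and bounded: 0 ≤ JSD ≤ log(2).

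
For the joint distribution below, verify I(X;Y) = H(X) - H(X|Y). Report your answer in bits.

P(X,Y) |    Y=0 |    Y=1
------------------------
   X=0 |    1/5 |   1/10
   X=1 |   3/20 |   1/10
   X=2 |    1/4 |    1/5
I(X;Y) = 0.0067 bits

Mutual information has multiple equivalent forms:
- I(X;Y) = H(X) - H(X|Y)
- I(X;Y) = H(Y) - H(Y|X)
- I(X;Y) = H(X) + H(Y) - H(X,Y)

Computing all quantities:
H(X) = 1.5395, H(Y) = 0.9710, H(X,Y) = 2.5037
H(X|Y) = 1.5328, H(Y|X) = 0.9642

Verification:
H(X) - H(X|Y) = 1.5395 - 1.5328 = 0.0067
H(Y) - H(Y|X) = 0.9710 - 0.9642 = 0.0067
H(X) + H(Y) - H(X,Y) = 1.5395 + 0.9710 - 2.5037 = 0.0067

All forms give I(X;Y) = 0.0067 bits. ✓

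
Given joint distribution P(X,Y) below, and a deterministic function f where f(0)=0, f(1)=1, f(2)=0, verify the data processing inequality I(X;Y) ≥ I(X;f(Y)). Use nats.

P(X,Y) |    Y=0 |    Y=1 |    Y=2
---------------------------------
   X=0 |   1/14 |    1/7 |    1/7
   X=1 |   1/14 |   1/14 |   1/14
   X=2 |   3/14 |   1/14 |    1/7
I(X;Y) = 0.0477, I(X;f(Y)) = 0.0284, inequality holds: 0.0477 ≥ 0.0284

Data Processing Inequality: For any Markov chain X → Y → Z, we have I(X;Y) ≥ I(X;Z).

Here Z = f(Y) is a deterministic function of Y, forming X → Y → Z.

Original I(X;Y) = 0.0477 nats

After applying f:
P(X,Z) where Z=f(Y):
- P(X,Z=0) = P(X,Y=0) + P(X,Y=2)
- P(X,Z=1) = P(X,Y=1)

I(X;Z) = I(X;f(Y)) = 0.0284 nats

Verification: 0.0477 ≥ 0.0284 ✓

Information cannot be created by processing; the function f can only lose information about X.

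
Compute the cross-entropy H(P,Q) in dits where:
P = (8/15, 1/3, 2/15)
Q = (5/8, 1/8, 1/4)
0.4902 dits

Cross-entropy: H(P,Q) = -Σ p(x) log q(x)

Alternatively: H(P,Q) = H(P) + D_KL(P||Q)
H(P) = 0.4213 dits
D_KL(P||Q) = 0.0689 dits

H(P,Q) = 0.4213 + 0.0689 = 0.4902 dits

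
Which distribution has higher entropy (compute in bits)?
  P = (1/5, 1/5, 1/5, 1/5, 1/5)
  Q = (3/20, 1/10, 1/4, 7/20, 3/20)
P

Computing entropies in bits:
H(P) = 2.3219
H(Q) = 2.1834

Distribution P has higher entropy.

Intuition: The distribution closer to uniform (more spread out) has higher entropy.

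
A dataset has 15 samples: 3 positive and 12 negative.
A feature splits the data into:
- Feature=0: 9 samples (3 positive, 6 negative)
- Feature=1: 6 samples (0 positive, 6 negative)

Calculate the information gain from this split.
0.1710 bits

Information Gain = H(Y) - H(Y|Feature)

Before split:
P(positive) = 3/15 = 0.2000
H(Y) = 0.7219 bits

After split:
Feature=0: H = 0.9183 bits (weight = 9/15)
Feature=1: H = 0.0000 bits (weight = 6/15)
H(Y|Feature) = (9/15)×0.9183 + (6/15)×0.0000 = 0.5510 bits

Information Gain = 0.7219 - 0.5510 = 0.1710 bits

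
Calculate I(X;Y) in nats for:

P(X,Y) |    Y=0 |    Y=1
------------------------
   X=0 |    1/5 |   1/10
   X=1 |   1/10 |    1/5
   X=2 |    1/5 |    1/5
0.0340 nats

Mutual information: I(X;Y) = H(X) + H(Y) - H(X,Y)

Marginals:
P(X) = (3/10, 3/10, 2/5), H(X) = 1.0889 nats
P(Y) = (1/2, 1/2), H(Y) = 0.6931 nats

Joint entropy: H(X,Y) = 1.7481 nats

I(X;Y) = 1.0889 + 0.6931 - 1.7481 = 0.0340 nats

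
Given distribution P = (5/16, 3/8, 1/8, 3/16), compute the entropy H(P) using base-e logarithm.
1.3051 nats

Shannon entropy is H(X) = -Σ p(x) log p(x).

For P = (5/16, 3/8, 1/8, 3/16):
H = -5/16 × log_e(5/16) -3/8 × log_e(3/8) -1/8 × log_e(1/8) -3/16 × log_e(3/16)
H = 1.3051 nats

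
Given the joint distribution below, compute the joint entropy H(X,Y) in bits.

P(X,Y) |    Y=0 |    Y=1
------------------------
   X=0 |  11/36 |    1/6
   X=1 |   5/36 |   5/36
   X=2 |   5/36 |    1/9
2.4924 bits

Joint entropy is H(X,Y) = -Σ_{x,y} p(x,y) log p(x,y).

Summing over all non-zero entries:
H(X,Y) = -[11/36·log_2(11/36) + 1/6·log_2(1/6) + 5/36·log_2(5/36) + 5/36·log_2(5/36) + 5/36·log_2(5/36) + 1/9·log_2(1/9)]
H(X,Y) = 2.4924 bits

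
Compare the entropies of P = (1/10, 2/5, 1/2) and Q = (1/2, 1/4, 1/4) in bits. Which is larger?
Q

Computing entropies in bits:
H(P) = 1.3610
H(Q) = 1.5000

Distribution Q has higher entropy.

Intuition: The distribution closer to uniform (more spread out) has higher entropy.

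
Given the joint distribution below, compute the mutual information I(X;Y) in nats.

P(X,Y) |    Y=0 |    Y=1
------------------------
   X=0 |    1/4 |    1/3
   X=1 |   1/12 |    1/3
0.0297 nats

Mutual information: I(X;Y) = H(X) + H(Y) - H(X,Y)

Marginals:
P(X) = (7/12, 5/12), H(X) = 0.6792 nats
P(Y) = (1/3, 2/3), H(Y) = 0.6365 nats

Joint entropy: H(X,Y) = 1.2861 nats

I(X;Y) = 0.6792 + 0.6365 - 1.2861 = 0.0297 nats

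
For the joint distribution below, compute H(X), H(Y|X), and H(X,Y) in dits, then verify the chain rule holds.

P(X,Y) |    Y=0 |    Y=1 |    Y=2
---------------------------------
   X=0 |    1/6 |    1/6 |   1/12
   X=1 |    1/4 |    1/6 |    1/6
H(X,Y) = 0.7592, H(X) = 0.2950, H(Y|X) = 0.4642 (all in dits)

Chain rule: H(X,Y) = H(X) + H(Y|X)

Left side — joint entropy directly:
H(X,Y) = -Σ p(x,y) log p(x,y) = 0.7592 dits

Right side — compute H(Y|X) from the conditional distributions:
P(X) = (5/12, 7/12), so H(X) = 0.2950 dits
H(Y|X) = Σ_x P(X=x) · H(Y|X=x):
  P(Y|X=0) = (2/5, 2/5, 1/5), H(Y|X=0) = 0.4581, weight P(X=0) = 5/12
  P(Y|X=1) = (3/7, 2/7, 2/7), H(Y|X=1) = 0.4686, weight P(X=1) = 7/12
H(Y|X) = 0.4642 dits

H(X) + H(Y|X) = 0.2950 + 0.4642 = 0.7592 dits

Both sides equal 0.7592 dits. ✓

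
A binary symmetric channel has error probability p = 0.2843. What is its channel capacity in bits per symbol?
0.1388 bits

For a binary symmetric channel (BSC) with error probability p:
Capacity C = 1 - H(p) bits per symbol

where H(p) = -p log₂(p) - (1-p) log₂(1-p) is the binary entropy function.

H(0.2843) = 0.8612 bits
C = 1 - 0.8612 = 0.1388 bits per symbol

This means we can reliably transmit up to 0.1388 bits of information per channel use.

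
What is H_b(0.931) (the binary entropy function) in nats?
0.2510 nats

The binary entropy function is:
H(p) = -p log(p) - (1-p) log(1-p)

H(0.931) = -0.931 × log_e(0.931) - 0.069 × log_e(0.069)
H(0.931) = 0.2510 nats

Note: Binary entropy is maximized at p=0.5 (H=1 bit) and minimized at p=0 or p=1 (H=0).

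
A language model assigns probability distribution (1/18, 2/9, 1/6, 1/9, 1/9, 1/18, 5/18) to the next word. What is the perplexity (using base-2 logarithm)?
6.0382

Perplexity is 2^H (or exp(H) for natural log).

First, H = -Σ p log p = 2.5941 bits
Perplexity = 2^2.5941 = 6.0382

Interpretation: The model's uncertainty is equivalent to choosing uniformly among 6.0 options.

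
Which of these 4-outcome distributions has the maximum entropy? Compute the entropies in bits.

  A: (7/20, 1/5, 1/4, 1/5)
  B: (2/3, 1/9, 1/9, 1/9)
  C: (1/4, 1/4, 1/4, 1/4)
C

For a discrete distribution over n outcomes, entropy is maximized by the uniform distribution.

Computing entropies:
H(A) = 1.9589 bits
H(B) = 1.4466 bits
H(C) = 2.0000 bits

The uniform distribution (where all probabilities equal 1/4) achieves the maximum entropy of log_2(4) = 2.0000 bits.

Distribution C has the highest entropy.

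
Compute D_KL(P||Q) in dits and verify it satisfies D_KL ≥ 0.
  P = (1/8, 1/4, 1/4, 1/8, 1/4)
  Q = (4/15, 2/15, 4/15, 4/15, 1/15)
0.1225 dits

KL divergence satisfies the Gibbs inequality: D_KL(P||Q) ≥ 0 for all distributions P, Q.

D_KL(P||Q) = Σ p(x) log(p(x)/q(x))
Term by term:
  x=0: 1/8 × log_10[(1/8)/(4/15)] = -0.0411
  x=1: 1/4 × log_10[(1/4)/(2/15)] = 0.0683
  x=2: 1/4 × log_10[(1/4)/(4/15)] = -0.0070
  x=3: 1/8 × log_10[(1/8)/(4/15)] = -0.0411
  x=4: 1/4 × log_10[(1/4)/(1/15)] = 0.1435
D_KL(P||Q) = 0.1225 dits

D_KL(P||Q) = 0.1225 ≥ 0 ✓

This non-negativity is a fundamental property: relative entropy cannot be negative because it measures how different Q is from P.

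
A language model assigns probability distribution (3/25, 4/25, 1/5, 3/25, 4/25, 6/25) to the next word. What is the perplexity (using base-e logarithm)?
5.8106

Perplexity is e^H (or exp(H) for natural log).

First, H = -Σ p log p = 1.7597 nats
Perplexity = e^1.7597 = 5.8106

Interpretation: The model's uncertainty is equivalent to choosing uniformly among 5.8 options.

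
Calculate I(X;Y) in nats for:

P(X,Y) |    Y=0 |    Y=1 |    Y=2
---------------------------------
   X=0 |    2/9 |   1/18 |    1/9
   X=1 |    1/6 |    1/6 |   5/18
0.0450 nats

Mutual information: I(X;Y) = H(X) + H(Y) - H(X,Y)

Marginals:
P(X) = (7/18, 11/18), H(X) = 0.6682 nats
P(Y) = (7/18, 2/9, 7/18), H(Y) = 1.0688 nats

Joint entropy: H(X,Y) = 1.6920 nats

I(X;Y) = 0.6682 + 1.0688 - 1.6920 = 0.0450 nats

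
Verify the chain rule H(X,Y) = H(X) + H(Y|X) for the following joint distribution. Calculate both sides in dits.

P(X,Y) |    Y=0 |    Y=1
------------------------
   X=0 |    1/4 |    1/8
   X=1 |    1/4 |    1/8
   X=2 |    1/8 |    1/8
H(X,Y) = 0.7526, H(X) = 0.4700, H(Y|X) = 0.2826 (all in dits)

Chain rule: H(X,Y) = H(X) + H(Y|X)

Left side — joint entropy directly:
H(X,Y) = -Σ p(x,y) log p(x,y) = 0.7526 dits

Right side — compute H(Y|X) from the conditional distributions:
P(X) = (3/8, 3/8, 1/4), so H(X) = 0.4700 dits
H(Y|X) = Σ_x P(X=x) · H(Y|X=x):
  P(Y|X=0) = (2/3, 1/3), H(Y|X=0) = 0.2764, weight P(X=0) = 3/8
  P(Y|X=1) = (2/3, 1/3), H(Y|X=1) = 0.2764, weight P(X=1) = 3/8
  P(Y|X=2) = (1/2, 1/2), H(Y|X=2) = 0.3010, weight P(X=2) = 1/4
H(Y|X) = 0.2826 dits

H(X) + H(Y|X) = 0.4700 + 0.2826 = 0.7526 dits

Both sides equal 0.7526 dits. ✓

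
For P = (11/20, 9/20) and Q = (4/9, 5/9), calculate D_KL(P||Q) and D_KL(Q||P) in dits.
D_KL(P||Q) = 0.0097, D_KL(Q||P) = 0.0097

KL divergence is not symmetric: D_KL(P||Q) ≠ D_KL(Q||P) in general.

D_KL(P||Q) = 0.0097 dits
D_KL(Q||P) = 0.0097 dits

In this case they happen to be equal (to 4 decimal places).

This asymmetry is why KL divergence is not a true distance metric.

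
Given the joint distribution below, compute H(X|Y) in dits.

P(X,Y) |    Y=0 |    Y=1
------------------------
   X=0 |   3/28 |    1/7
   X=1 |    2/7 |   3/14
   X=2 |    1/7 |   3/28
0.4482 dits

Using the chain rule: H(X|Y) = H(X,Y) - H(Y)

First, compute H(X,Y) = 0.7481 dits

Marginal P(Y) = (15/28, 13/28)
H(Y) = 0.2999 dits

H(X|Y) = H(X,Y) - H(Y) = 0.7481 - 0.2999 = 0.4482 dits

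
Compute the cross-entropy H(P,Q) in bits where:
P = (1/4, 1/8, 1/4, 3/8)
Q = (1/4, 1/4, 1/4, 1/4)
2.0000 bits

Cross-entropy: H(P,Q) = -Σ p(x) log q(x)

Alternatively: H(P,Q) = H(P) + D_KL(P||Q)
H(P) = 1.9056 bits
D_KL(P||Q) = 0.0944 bits

H(P,Q) = 1.9056 + 0.0944 = 2.0000 bits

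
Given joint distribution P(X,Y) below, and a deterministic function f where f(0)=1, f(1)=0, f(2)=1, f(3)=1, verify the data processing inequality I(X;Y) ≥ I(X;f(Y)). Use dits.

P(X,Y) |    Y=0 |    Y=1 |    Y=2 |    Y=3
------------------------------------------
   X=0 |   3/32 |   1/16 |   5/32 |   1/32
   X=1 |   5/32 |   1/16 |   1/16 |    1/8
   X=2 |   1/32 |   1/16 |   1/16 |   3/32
I(X;Y) = 0.0376, I(X;f(Y)) = 0.0020, inequality holds: 0.0376 ≥ 0.0020

Data Processing Inequality: For any Markov chain X → Y → Z, we have I(X;Y) ≥ I(X;Z).

Here Z = f(Y) is a deterministic function of Y, forming X → Y → Z.

Original I(X;Y) = 0.0376 dits

After applying f:
P(X,Z) where Z=f(Y):
- P(X,Z=0) = P(X,Y=1)
- P(X,Z=1) = P(X,Y=0) + P(X,Y=2) + P(X,Y=3)

I(X;Z) = I(X;f(Y)) = 0.0020 dits

Verification: 0.0376 ≥ 0.0020 ✓

Information cannot be created by processing; the function f can only lose information about X.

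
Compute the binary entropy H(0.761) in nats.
0.5499 nats

The binary entropy function is:
H(p) = -p log(p) - (1-p) log(1-p)

H(0.761) = -0.761 × log_e(0.761) - 0.239 × log_e(0.239)
H(0.761) = 0.5499 nats

Note: Binary entropy is maximized at p=0.5 (H=1 bit) and minimized at p=0 or p=1 (H=0).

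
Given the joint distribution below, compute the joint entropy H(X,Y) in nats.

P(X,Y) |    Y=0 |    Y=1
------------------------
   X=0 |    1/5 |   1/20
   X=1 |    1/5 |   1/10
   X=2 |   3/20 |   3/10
1.6696 nats

Joint entropy is H(X,Y) = -Σ_{x,y} p(x,y) log p(x,y).

Summing over all non-zero entries:
H(X,Y) = -[1/5·log_e(1/5) + 1/20·log_e(1/20) + 1/5·log_e(1/5) + 1/10·log_e(1/10) + 3/20·log_e(3/20) + 3/10·log_e(3/10)]
H(X,Y) = 1.6696 nats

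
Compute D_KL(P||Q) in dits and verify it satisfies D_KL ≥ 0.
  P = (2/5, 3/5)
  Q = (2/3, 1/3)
0.0644 dits

KL divergence satisfies the Gibbs inequality: D_KL(P||Q) ≥ 0 for all distributions P, Q.

D_KL(P||Q) = Σ p(x) log(p(x)/q(x))
Term by term:
  x=0: 2/5 × log_10[(2/5)/(2/3)] = -0.0887
  x=1: 3/5 × log_10[(3/5)/(1/3)] = 0.1532
D_KL(P||Q) = 0.0644 dits

D_KL(P||Q) = 0.0644 ≥ 0 ✓

This non-negativity is a fundamental property: relative entropy cannot be negative because it measures how different Q is from P.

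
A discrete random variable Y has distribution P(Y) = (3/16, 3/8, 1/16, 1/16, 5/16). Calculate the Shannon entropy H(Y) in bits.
2.0079 bits

Shannon entropy is H(X) = -Σ p(x) log p(x).

For P = (3/16, 3/8, 1/16, 1/16, 5/16):
H = -3/16 × log_2(3/16) -3/8 × log_2(3/8) -1/16 × log_2(1/16) -1/16 × log_2(1/16) -5/16 × log_2(5/16)
H = 2.0079 bits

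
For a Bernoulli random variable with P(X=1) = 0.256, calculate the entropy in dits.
0.2470 dits

The binary entropy function is:
H(p) = -p log(p) - (1-p) log(1-p)

H(0.256) = -0.256 × log_10(0.256) - 0.744 × log_10(0.744)
H(0.256) = 0.2470 dits

Note: Binary entropy is maximized at p=0.5 (H=1 bit) and minimized at p=0 or p=1 (H=0).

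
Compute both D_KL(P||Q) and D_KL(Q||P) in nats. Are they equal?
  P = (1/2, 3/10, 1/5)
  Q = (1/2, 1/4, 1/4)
D_KL(P||Q) = 0.0101, D_KL(Q||P) = 0.0102

KL divergence is not symmetric: D_KL(P||Q) ≠ D_KL(Q||P) in general.

D_KL(P||Q) = 0.0101 nats
D_KL(Q||P) = 0.0102 nats

No, they are not equal!

This asymmetry is why KL divergence is not a true distance metric.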